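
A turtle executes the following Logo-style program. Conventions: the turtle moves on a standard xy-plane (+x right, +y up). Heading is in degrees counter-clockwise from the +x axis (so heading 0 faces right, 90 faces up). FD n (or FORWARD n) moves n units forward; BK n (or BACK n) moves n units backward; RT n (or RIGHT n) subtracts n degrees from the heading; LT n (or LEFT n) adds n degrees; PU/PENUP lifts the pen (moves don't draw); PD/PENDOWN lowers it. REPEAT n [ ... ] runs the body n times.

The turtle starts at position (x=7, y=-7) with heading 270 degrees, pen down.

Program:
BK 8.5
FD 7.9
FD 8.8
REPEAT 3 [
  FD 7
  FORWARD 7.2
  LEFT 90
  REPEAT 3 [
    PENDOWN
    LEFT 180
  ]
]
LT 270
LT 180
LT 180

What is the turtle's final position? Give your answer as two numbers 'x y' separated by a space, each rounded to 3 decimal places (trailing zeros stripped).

Executing turtle program step by step:
Start: pos=(7,-7), heading=270, pen down
BK 8.5: (7,-7) -> (7,1.5) [heading=270, draw]
FD 7.9: (7,1.5) -> (7,-6.4) [heading=270, draw]
FD 8.8: (7,-6.4) -> (7,-15.2) [heading=270, draw]
REPEAT 3 [
  -- iteration 1/3 --
  FD 7: (7,-15.2) -> (7,-22.2) [heading=270, draw]
  FD 7.2: (7,-22.2) -> (7,-29.4) [heading=270, draw]
  LT 90: heading 270 -> 0
  REPEAT 3 [
    -- iteration 1/3 --
    PD: pen down
    LT 180: heading 0 -> 180
    -- iteration 2/3 --
    PD: pen down
    LT 180: heading 180 -> 0
    -- iteration 3/3 --
    PD: pen down
    LT 180: heading 0 -> 180
  ]
  -- iteration 2/3 --
  FD 7: (7,-29.4) -> (0,-29.4) [heading=180, draw]
  FD 7.2: (0,-29.4) -> (-7.2,-29.4) [heading=180, draw]
  LT 90: heading 180 -> 270
  REPEAT 3 [
    -- iteration 1/3 --
    PD: pen down
    LT 180: heading 270 -> 90
    -- iteration 2/3 --
    PD: pen down
    LT 180: heading 90 -> 270
    -- iteration 3/3 --
    PD: pen down
    LT 180: heading 270 -> 90
  ]
  -- iteration 3/3 --
  FD 7: (-7.2,-29.4) -> (-7.2,-22.4) [heading=90, draw]
  FD 7.2: (-7.2,-22.4) -> (-7.2,-15.2) [heading=90, draw]
  LT 90: heading 90 -> 180
  REPEAT 3 [
    -- iteration 1/3 --
    PD: pen down
    LT 180: heading 180 -> 0
    -- iteration 2/3 --
    PD: pen down
    LT 180: heading 0 -> 180
    -- iteration 3/3 --
    PD: pen down
    LT 180: heading 180 -> 0
  ]
]
LT 270: heading 0 -> 270
LT 180: heading 270 -> 90
LT 180: heading 90 -> 270
Final: pos=(-7.2,-15.2), heading=270, 9 segment(s) drawn

Answer: -7.2 -15.2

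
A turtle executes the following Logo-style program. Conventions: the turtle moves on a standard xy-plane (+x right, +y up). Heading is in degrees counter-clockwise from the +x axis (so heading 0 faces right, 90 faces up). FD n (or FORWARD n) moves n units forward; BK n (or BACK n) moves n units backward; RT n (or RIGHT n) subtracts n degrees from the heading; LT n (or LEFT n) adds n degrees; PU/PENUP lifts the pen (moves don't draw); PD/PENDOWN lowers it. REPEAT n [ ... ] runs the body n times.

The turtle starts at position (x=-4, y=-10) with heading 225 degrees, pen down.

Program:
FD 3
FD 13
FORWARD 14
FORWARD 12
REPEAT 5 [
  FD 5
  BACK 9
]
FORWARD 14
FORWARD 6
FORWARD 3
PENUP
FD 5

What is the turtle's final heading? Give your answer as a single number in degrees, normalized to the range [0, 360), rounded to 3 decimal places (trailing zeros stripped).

Answer: 225

Derivation:
Executing turtle program step by step:
Start: pos=(-4,-10), heading=225, pen down
FD 3: (-4,-10) -> (-6.121,-12.121) [heading=225, draw]
FD 13: (-6.121,-12.121) -> (-15.314,-21.314) [heading=225, draw]
FD 14: (-15.314,-21.314) -> (-25.213,-31.213) [heading=225, draw]
FD 12: (-25.213,-31.213) -> (-33.698,-39.698) [heading=225, draw]
REPEAT 5 [
  -- iteration 1/5 --
  FD 5: (-33.698,-39.698) -> (-37.234,-43.234) [heading=225, draw]
  BK 9: (-37.234,-43.234) -> (-30.87,-36.87) [heading=225, draw]
  -- iteration 2/5 --
  FD 5: (-30.87,-36.87) -> (-34.406,-40.406) [heading=225, draw]
  BK 9: (-34.406,-40.406) -> (-28.042,-34.042) [heading=225, draw]
  -- iteration 3/5 --
  FD 5: (-28.042,-34.042) -> (-31.577,-37.577) [heading=225, draw]
  BK 9: (-31.577,-37.577) -> (-25.213,-31.213) [heading=225, draw]
  -- iteration 4/5 --
  FD 5: (-25.213,-31.213) -> (-28.749,-34.749) [heading=225, draw]
  BK 9: (-28.749,-34.749) -> (-22.385,-28.385) [heading=225, draw]
  -- iteration 5/5 --
  FD 5: (-22.385,-28.385) -> (-25.92,-31.92) [heading=225, draw]
  BK 9: (-25.92,-31.92) -> (-19.556,-25.556) [heading=225, draw]
]
FD 14: (-19.556,-25.556) -> (-29.456,-35.456) [heading=225, draw]
FD 6: (-29.456,-35.456) -> (-33.698,-39.698) [heading=225, draw]
FD 3: (-33.698,-39.698) -> (-35.82,-41.82) [heading=225, draw]
PU: pen up
FD 5: (-35.82,-41.82) -> (-39.355,-45.355) [heading=225, move]
Final: pos=(-39.355,-45.355), heading=225, 17 segment(s) drawn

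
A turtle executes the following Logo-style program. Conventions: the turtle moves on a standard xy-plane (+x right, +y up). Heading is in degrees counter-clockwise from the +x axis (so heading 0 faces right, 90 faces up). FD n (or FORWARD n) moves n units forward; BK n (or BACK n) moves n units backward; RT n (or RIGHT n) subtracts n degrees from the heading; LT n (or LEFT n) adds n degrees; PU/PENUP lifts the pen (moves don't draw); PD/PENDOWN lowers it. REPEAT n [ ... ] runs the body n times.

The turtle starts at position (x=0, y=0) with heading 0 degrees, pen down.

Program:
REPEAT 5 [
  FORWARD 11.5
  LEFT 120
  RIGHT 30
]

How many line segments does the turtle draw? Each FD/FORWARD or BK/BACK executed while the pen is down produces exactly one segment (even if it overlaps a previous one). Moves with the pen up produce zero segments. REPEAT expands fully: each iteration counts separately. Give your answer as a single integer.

Answer: 5

Derivation:
Executing turtle program step by step:
Start: pos=(0,0), heading=0, pen down
REPEAT 5 [
  -- iteration 1/5 --
  FD 11.5: (0,0) -> (11.5,0) [heading=0, draw]
  LT 120: heading 0 -> 120
  RT 30: heading 120 -> 90
  -- iteration 2/5 --
  FD 11.5: (11.5,0) -> (11.5,11.5) [heading=90, draw]
  LT 120: heading 90 -> 210
  RT 30: heading 210 -> 180
  -- iteration 3/5 --
  FD 11.5: (11.5,11.5) -> (0,11.5) [heading=180, draw]
  LT 120: heading 180 -> 300
  RT 30: heading 300 -> 270
  -- iteration 4/5 --
  FD 11.5: (0,11.5) -> (0,0) [heading=270, draw]
  LT 120: heading 270 -> 30
  RT 30: heading 30 -> 0
  -- iteration 5/5 --
  FD 11.5: (0,0) -> (11.5,0) [heading=0, draw]
  LT 120: heading 0 -> 120
  RT 30: heading 120 -> 90
]
Final: pos=(11.5,0), heading=90, 5 segment(s) drawn
Segments drawn: 5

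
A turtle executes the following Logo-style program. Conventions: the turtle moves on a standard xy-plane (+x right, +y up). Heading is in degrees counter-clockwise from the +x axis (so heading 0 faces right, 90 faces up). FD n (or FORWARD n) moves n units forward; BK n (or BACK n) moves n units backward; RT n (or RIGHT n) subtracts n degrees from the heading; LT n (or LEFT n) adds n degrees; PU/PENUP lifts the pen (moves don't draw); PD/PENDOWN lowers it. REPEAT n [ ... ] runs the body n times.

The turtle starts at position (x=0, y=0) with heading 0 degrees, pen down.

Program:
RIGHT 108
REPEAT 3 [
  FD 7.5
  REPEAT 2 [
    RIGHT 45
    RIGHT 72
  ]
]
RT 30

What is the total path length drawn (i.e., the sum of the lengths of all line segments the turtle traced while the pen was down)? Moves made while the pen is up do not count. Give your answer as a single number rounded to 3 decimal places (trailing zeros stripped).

Executing turtle program step by step:
Start: pos=(0,0), heading=0, pen down
RT 108: heading 0 -> 252
REPEAT 3 [
  -- iteration 1/3 --
  FD 7.5: (0,0) -> (-2.318,-7.133) [heading=252, draw]
  REPEAT 2 [
    -- iteration 1/2 --
    RT 45: heading 252 -> 207
    RT 72: heading 207 -> 135
    -- iteration 2/2 --
    RT 45: heading 135 -> 90
    RT 72: heading 90 -> 18
  ]
  -- iteration 2/3 --
  FD 7.5: (-2.318,-7.133) -> (4.815,-4.815) [heading=18, draw]
  REPEAT 2 [
    -- iteration 1/2 --
    RT 45: heading 18 -> 333
    RT 72: heading 333 -> 261
    -- iteration 2/2 --
    RT 45: heading 261 -> 216
    RT 72: heading 216 -> 144
  ]
  -- iteration 3/3 --
  FD 7.5: (4.815,-4.815) -> (-1.252,-0.407) [heading=144, draw]
  REPEAT 2 [
    -- iteration 1/2 --
    RT 45: heading 144 -> 99
    RT 72: heading 99 -> 27
    -- iteration 2/2 --
    RT 45: heading 27 -> 342
    RT 72: heading 342 -> 270
  ]
]
RT 30: heading 270 -> 240
Final: pos=(-1.252,-0.407), heading=240, 3 segment(s) drawn

Segment lengths:
  seg 1: (0,0) -> (-2.318,-7.133), length = 7.5
  seg 2: (-2.318,-7.133) -> (4.815,-4.815), length = 7.5
  seg 3: (4.815,-4.815) -> (-1.252,-0.407), length = 7.5
Total = 22.5

Answer: 22.5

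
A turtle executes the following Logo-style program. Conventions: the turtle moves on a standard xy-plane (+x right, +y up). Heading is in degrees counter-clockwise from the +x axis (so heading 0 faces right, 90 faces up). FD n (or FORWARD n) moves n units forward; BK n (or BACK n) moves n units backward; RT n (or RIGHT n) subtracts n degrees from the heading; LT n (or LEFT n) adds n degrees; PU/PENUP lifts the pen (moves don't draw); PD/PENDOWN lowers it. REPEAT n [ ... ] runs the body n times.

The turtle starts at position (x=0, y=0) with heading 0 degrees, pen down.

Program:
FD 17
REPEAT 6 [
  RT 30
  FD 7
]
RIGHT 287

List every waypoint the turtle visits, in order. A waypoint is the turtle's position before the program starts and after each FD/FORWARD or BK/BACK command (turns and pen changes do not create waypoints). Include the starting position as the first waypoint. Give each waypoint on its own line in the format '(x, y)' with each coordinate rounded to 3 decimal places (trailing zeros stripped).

Executing turtle program step by step:
Start: pos=(0,0), heading=0, pen down
FD 17: (0,0) -> (17,0) [heading=0, draw]
REPEAT 6 [
  -- iteration 1/6 --
  RT 30: heading 0 -> 330
  FD 7: (17,0) -> (23.062,-3.5) [heading=330, draw]
  -- iteration 2/6 --
  RT 30: heading 330 -> 300
  FD 7: (23.062,-3.5) -> (26.562,-9.562) [heading=300, draw]
  -- iteration 3/6 --
  RT 30: heading 300 -> 270
  FD 7: (26.562,-9.562) -> (26.562,-16.562) [heading=270, draw]
  -- iteration 4/6 --
  RT 30: heading 270 -> 240
  FD 7: (26.562,-16.562) -> (23.062,-22.624) [heading=240, draw]
  -- iteration 5/6 --
  RT 30: heading 240 -> 210
  FD 7: (23.062,-22.624) -> (17,-26.124) [heading=210, draw]
  -- iteration 6/6 --
  RT 30: heading 210 -> 180
  FD 7: (17,-26.124) -> (10,-26.124) [heading=180, draw]
]
RT 287: heading 180 -> 253
Final: pos=(10,-26.124), heading=253, 7 segment(s) drawn
Waypoints (8 total):
(0, 0)
(17, 0)
(23.062, -3.5)
(26.562, -9.562)
(26.562, -16.562)
(23.062, -22.624)
(17, -26.124)
(10, -26.124)

Answer: (0, 0)
(17, 0)
(23.062, -3.5)
(26.562, -9.562)
(26.562, -16.562)
(23.062, -22.624)
(17, -26.124)
(10, -26.124)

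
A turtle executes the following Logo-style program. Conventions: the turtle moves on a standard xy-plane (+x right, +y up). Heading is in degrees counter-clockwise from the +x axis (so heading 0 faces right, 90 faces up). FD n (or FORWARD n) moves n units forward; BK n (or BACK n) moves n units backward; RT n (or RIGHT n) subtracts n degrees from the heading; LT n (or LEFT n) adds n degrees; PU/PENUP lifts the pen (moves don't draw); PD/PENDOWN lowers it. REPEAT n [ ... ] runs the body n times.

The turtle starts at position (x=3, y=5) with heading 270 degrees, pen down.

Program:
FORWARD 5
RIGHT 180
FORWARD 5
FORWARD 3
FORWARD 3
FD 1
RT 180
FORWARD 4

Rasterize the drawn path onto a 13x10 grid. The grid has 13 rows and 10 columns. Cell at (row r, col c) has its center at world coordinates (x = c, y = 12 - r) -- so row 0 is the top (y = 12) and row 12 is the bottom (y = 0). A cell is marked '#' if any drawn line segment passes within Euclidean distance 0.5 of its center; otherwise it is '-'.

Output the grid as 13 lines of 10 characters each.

Segment 0: (3,5) -> (3,0)
Segment 1: (3,0) -> (3,5)
Segment 2: (3,5) -> (3,8)
Segment 3: (3,8) -> (3,11)
Segment 4: (3,11) -> (3,12)
Segment 5: (3,12) -> (3,8)

Answer: ---#------
---#------
---#------
---#------
---#------
---#------
---#------
---#------
---#------
---#------
---#------
---#------
---#------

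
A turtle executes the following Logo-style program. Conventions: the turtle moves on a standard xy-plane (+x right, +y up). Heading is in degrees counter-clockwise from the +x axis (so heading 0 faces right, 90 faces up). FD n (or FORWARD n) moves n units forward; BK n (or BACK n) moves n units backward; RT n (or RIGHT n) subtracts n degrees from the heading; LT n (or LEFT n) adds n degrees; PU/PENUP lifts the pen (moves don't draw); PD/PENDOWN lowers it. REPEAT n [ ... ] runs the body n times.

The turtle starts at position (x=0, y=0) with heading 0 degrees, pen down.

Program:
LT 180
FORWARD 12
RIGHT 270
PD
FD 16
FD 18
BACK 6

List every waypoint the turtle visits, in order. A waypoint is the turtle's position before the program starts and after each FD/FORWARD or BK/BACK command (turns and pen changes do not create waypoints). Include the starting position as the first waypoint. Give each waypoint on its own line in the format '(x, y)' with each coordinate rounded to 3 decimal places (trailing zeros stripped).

Executing turtle program step by step:
Start: pos=(0,0), heading=0, pen down
LT 180: heading 0 -> 180
FD 12: (0,0) -> (-12,0) [heading=180, draw]
RT 270: heading 180 -> 270
PD: pen down
FD 16: (-12,0) -> (-12,-16) [heading=270, draw]
FD 18: (-12,-16) -> (-12,-34) [heading=270, draw]
BK 6: (-12,-34) -> (-12,-28) [heading=270, draw]
Final: pos=(-12,-28), heading=270, 4 segment(s) drawn
Waypoints (5 total):
(0, 0)
(-12, 0)
(-12, -16)
(-12, -34)
(-12, -28)

Answer: (0, 0)
(-12, 0)
(-12, -16)
(-12, -34)
(-12, -28)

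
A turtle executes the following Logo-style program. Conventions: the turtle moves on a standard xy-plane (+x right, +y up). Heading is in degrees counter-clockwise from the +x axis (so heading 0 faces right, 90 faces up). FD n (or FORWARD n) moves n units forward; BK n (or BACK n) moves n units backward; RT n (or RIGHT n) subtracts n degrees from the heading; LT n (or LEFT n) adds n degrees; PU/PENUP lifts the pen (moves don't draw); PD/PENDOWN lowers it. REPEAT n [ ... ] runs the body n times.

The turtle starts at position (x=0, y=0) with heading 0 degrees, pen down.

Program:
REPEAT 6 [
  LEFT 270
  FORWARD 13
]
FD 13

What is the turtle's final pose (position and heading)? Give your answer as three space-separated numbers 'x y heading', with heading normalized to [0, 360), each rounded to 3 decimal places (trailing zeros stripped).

Executing turtle program step by step:
Start: pos=(0,0), heading=0, pen down
REPEAT 6 [
  -- iteration 1/6 --
  LT 270: heading 0 -> 270
  FD 13: (0,0) -> (0,-13) [heading=270, draw]
  -- iteration 2/6 --
  LT 270: heading 270 -> 180
  FD 13: (0,-13) -> (-13,-13) [heading=180, draw]
  -- iteration 3/6 --
  LT 270: heading 180 -> 90
  FD 13: (-13,-13) -> (-13,0) [heading=90, draw]
  -- iteration 4/6 --
  LT 270: heading 90 -> 0
  FD 13: (-13,0) -> (0,0) [heading=0, draw]
  -- iteration 5/6 --
  LT 270: heading 0 -> 270
  FD 13: (0,0) -> (0,-13) [heading=270, draw]
  -- iteration 6/6 --
  LT 270: heading 270 -> 180
  FD 13: (0,-13) -> (-13,-13) [heading=180, draw]
]
FD 13: (-13,-13) -> (-26,-13) [heading=180, draw]
Final: pos=(-26,-13), heading=180, 7 segment(s) drawn

Answer: -26 -13 180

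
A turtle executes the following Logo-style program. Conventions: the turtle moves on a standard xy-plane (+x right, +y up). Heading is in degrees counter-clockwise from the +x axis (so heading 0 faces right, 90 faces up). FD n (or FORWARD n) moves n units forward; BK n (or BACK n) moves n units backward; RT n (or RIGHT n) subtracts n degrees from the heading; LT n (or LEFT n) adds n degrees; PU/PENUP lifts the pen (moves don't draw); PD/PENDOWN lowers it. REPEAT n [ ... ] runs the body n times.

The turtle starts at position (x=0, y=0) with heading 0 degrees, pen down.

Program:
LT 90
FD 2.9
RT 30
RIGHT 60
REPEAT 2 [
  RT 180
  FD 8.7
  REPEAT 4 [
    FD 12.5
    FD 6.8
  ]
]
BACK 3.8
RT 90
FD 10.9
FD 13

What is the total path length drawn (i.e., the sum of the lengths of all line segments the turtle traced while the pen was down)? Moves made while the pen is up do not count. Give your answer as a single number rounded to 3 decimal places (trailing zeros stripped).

Executing turtle program step by step:
Start: pos=(0,0), heading=0, pen down
LT 90: heading 0 -> 90
FD 2.9: (0,0) -> (0,2.9) [heading=90, draw]
RT 30: heading 90 -> 60
RT 60: heading 60 -> 0
REPEAT 2 [
  -- iteration 1/2 --
  RT 180: heading 0 -> 180
  FD 8.7: (0,2.9) -> (-8.7,2.9) [heading=180, draw]
  REPEAT 4 [
    -- iteration 1/4 --
    FD 12.5: (-8.7,2.9) -> (-21.2,2.9) [heading=180, draw]
    FD 6.8: (-21.2,2.9) -> (-28,2.9) [heading=180, draw]
    -- iteration 2/4 --
    FD 12.5: (-28,2.9) -> (-40.5,2.9) [heading=180, draw]
    FD 6.8: (-40.5,2.9) -> (-47.3,2.9) [heading=180, draw]
    -- iteration 3/4 --
    FD 12.5: (-47.3,2.9) -> (-59.8,2.9) [heading=180, draw]
    FD 6.8: (-59.8,2.9) -> (-66.6,2.9) [heading=180, draw]
    -- iteration 4/4 --
    FD 12.5: (-66.6,2.9) -> (-79.1,2.9) [heading=180, draw]
    FD 6.8: (-79.1,2.9) -> (-85.9,2.9) [heading=180, draw]
  ]
  -- iteration 2/2 --
  RT 180: heading 180 -> 0
  FD 8.7: (-85.9,2.9) -> (-77.2,2.9) [heading=0, draw]
  REPEAT 4 [
    -- iteration 1/4 --
    FD 12.5: (-77.2,2.9) -> (-64.7,2.9) [heading=0, draw]
    FD 6.8: (-64.7,2.9) -> (-57.9,2.9) [heading=0, draw]
    -- iteration 2/4 --
    FD 12.5: (-57.9,2.9) -> (-45.4,2.9) [heading=0, draw]
    FD 6.8: (-45.4,2.9) -> (-38.6,2.9) [heading=0, draw]
    -- iteration 3/4 --
    FD 12.5: (-38.6,2.9) -> (-26.1,2.9) [heading=0, draw]
    FD 6.8: (-26.1,2.9) -> (-19.3,2.9) [heading=0, draw]
    -- iteration 4/4 --
    FD 12.5: (-19.3,2.9) -> (-6.8,2.9) [heading=0, draw]
    FD 6.8: (-6.8,2.9) -> (0,2.9) [heading=0, draw]
  ]
]
BK 3.8: (0,2.9) -> (-3.8,2.9) [heading=0, draw]
RT 90: heading 0 -> 270
FD 10.9: (-3.8,2.9) -> (-3.8,-8) [heading=270, draw]
FD 13: (-3.8,-8) -> (-3.8,-21) [heading=270, draw]
Final: pos=(-3.8,-21), heading=270, 22 segment(s) drawn

Segment lengths:
  seg 1: (0,0) -> (0,2.9), length = 2.9
  seg 2: (0,2.9) -> (-8.7,2.9), length = 8.7
  seg 3: (-8.7,2.9) -> (-21.2,2.9), length = 12.5
  seg 4: (-21.2,2.9) -> (-28,2.9), length = 6.8
  seg 5: (-28,2.9) -> (-40.5,2.9), length = 12.5
  seg 6: (-40.5,2.9) -> (-47.3,2.9), length = 6.8
  seg 7: (-47.3,2.9) -> (-59.8,2.9), length = 12.5
  seg 8: (-59.8,2.9) -> (-66.6,2.9), length = 6.8
  seg 9: (-66.6,2.9) -> (-79.1,2.9), length = 12.5
  seg 10: (-79.1,2.9) -> (-85.9,2.9), length = 6.8
  seg 11: (-85.9,2.9) -> (-77.2,2.9), length = 8.7
  seg 12: (-77.2,2.9) -> (-64.7,2.9), length = 12.5
  seg 13: (-64.7,2.9) -> (-57.9,2.9), length = 6.8
  seg 14: (-57.9,2.9) -> (-45.4,2.9), length = 12.5
  seg 15: (-45.4,2.9) -> (-38.6,2.9), length = 6.8
  seg 16: (-38.6,2.9) -> (-26.1,2.9), length = 12.5
  seg 17: (-26.1,2.9) -> (-19.3,2.9), length = 6.8
  seg 18: (-19.3,2.9) -> (-6.8,2.9), length = 12.5
  seg 19: (-6.8,2.9) -> (0,2.9), length = 6.8
  seg 20: (0,2.9) -> (-3.8,2.9), length = 3.8
  seg 21: (-3.8,2.9) -> (-3.8,-8), length = 10.9
  seg 22: (-3.8,-8) -> (-3.8,-21), length = 13
Total = 202.4

Answer: 202.4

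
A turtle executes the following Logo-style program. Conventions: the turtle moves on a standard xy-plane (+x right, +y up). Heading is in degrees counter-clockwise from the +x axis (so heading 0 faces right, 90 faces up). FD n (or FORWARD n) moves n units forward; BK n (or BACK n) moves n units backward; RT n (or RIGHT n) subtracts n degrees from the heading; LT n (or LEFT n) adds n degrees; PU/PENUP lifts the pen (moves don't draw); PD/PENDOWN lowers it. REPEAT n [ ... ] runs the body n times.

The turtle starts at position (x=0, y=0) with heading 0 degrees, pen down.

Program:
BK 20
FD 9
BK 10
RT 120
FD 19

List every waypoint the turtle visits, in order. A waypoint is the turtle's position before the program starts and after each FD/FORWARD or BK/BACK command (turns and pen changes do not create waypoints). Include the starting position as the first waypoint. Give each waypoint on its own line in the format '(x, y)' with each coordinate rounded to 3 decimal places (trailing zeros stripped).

Executing turtle program step by step:
Start: pos=(0,0), heading=0, pen down
BK 20: (0,0) -> (-20,0) [heading=0, draw]
FD 9: (-20,0) -> (-11,0) [heading=0, draw]
BK 10: (-11,0) -> (-21,0) [heading=0, draw]
RT 120: heading 0 -> 240
FD 19: (-21,0) -> (-30.5,-16.454) [heading=240, draw]
Final: pos=(-30.5,-16.454), heading=240, 4 segment(s) drawn
Waypoints (5 total):
(0, 0)
(-20, 0)
(-11, 0)
(-21, 0)
(-30.5, -16.454)

Answer: (0, 0)
(-20, 0)
(-11, 0)
(-21, 0)
(-30.5, -16.454)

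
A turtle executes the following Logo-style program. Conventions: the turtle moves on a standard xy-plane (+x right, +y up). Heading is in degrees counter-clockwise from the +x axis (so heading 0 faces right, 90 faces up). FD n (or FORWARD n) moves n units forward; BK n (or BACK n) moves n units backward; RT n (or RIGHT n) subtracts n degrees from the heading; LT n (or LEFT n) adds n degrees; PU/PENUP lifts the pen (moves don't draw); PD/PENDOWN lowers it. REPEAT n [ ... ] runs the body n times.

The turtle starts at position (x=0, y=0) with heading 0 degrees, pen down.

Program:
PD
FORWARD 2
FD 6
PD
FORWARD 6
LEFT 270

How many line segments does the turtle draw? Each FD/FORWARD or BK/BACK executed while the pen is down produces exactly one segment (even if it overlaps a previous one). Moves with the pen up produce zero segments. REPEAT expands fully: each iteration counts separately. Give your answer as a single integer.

Executing turtle program step by step:
Start: pos=(0,0), heading=0, pen down
PD: pen down
FD 2: (0,0) -> (2,0) [heading=0, draw]
FD 6: (2,0) -> (8,0) [heading=0, draw]
PD: pen down
FD 6: (8,0) -> (14,0) [heading=0, draw]
LT 270: heading 0 -> 270
Final: pos=(14,0), heading=270, 3 segment(s) drawn
Segments drawn: 3

Answer: 3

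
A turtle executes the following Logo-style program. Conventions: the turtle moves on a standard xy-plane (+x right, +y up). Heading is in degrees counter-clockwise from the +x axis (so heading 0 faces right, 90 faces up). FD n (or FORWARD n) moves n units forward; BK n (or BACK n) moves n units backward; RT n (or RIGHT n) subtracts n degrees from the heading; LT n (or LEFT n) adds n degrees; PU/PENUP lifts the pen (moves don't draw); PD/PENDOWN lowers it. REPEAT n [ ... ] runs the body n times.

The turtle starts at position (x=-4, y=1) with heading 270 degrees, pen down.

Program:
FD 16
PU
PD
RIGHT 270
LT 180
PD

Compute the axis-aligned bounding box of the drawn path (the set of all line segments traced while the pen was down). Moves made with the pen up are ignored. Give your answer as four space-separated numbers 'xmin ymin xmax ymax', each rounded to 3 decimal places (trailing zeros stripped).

Answer: -4 -15 -4 1

Derivation:
Executing turtle program step by step:
Start: pos=(-4,1), heading=270, pen down
FD 16: (-4,1) -> (-4,-15) [heading=270, draw]
PU: pen up
PD: pen down
RT 270: heading 270 -> 0
LT 180: heading 0 -> 180
PD: pen down
Final: pos=(-4,-15), heading=180, 1 segment(s) drawn

Segment endpoints: x in {-4, -4}, y in {-15, 1}
xmin=-4, ymin=-15, xmax=-4, ymax=1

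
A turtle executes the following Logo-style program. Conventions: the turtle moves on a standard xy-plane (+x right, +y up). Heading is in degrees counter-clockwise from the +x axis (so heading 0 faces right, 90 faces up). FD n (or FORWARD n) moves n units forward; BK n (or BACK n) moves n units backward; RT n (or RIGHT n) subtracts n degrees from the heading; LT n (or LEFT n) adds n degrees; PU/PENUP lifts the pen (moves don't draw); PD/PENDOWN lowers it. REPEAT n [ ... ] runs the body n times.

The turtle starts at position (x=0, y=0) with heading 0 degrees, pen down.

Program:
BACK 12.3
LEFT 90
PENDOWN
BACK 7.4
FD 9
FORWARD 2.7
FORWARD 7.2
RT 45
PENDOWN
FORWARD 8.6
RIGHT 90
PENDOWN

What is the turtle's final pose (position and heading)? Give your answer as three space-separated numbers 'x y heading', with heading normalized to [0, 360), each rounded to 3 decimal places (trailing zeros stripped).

Answer: -6.219 17.581 315

Derivation:
Executing turtle program step by step:
Start: pos=(0,0), heading=0, pen down
BK 12.3: (0,0) -> (-12.3,0) [heading=0, draw]
LT 90: heading 0 -> 90
PD: pen down
BK 7.4: (-12.3,0) -> (-12.3,-7.4) [heading=90, draw]
FD 9: (-12.3,-7.4) -> (-12.3,1.6) [heading=90, draw]
FD 2.7: (-12.3,1.6) -> (-12.3,4.3) [heading=90, draw]
FD 7.2: (-12.3,4.3) -> (-12.3,11.5) [heading=90, draw]
RT 45: heading 90 -> 45
PD: pen down
FD 8.6: (-12.3,11.5) -> (-6.219,17.581) [heading=45, draw]
RT 90: heading 45 -> 315
PD: pen down
Final: pos=(-6.219,17.581), heading=315, 6 segment(s) drawn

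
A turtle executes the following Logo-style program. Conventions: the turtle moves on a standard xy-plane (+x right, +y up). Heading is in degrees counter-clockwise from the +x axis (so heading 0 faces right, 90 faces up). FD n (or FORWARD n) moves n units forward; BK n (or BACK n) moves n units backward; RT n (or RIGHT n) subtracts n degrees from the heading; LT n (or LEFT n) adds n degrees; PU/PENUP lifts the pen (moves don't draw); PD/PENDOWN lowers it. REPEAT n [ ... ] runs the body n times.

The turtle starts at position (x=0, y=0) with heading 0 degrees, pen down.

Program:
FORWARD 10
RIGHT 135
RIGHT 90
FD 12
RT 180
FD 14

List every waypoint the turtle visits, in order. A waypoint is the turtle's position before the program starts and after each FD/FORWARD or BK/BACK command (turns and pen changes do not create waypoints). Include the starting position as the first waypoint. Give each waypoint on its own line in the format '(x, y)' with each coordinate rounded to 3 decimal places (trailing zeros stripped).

Executing turtle program step by step:
Start: pos=(0,0), heading=0, pen down
FD 10: (0,0) -> (10,0) [heading=0, draw]
RT 135: heading 0 -> 225
RT 90: heading 225 -> 135
FD 12: (10,0) -> (1.515,8.485) [heading=135, draw]
RT 180: heading 135 -> 315
FD 14: (1.515,8.485) -> (11.414,-1.414) [heading=315, draw]
Final: pos=(11.414,-1.414), heading=315, 3 segment(s) drawn
Waypoints (4 total):
(0, 0)
(10, 0)
(1.515, 8.485)
(11.414, -1.414)

Answer: (0, 0)
(10, 0)
(1.515, 8.485)
(11.414, -1.414)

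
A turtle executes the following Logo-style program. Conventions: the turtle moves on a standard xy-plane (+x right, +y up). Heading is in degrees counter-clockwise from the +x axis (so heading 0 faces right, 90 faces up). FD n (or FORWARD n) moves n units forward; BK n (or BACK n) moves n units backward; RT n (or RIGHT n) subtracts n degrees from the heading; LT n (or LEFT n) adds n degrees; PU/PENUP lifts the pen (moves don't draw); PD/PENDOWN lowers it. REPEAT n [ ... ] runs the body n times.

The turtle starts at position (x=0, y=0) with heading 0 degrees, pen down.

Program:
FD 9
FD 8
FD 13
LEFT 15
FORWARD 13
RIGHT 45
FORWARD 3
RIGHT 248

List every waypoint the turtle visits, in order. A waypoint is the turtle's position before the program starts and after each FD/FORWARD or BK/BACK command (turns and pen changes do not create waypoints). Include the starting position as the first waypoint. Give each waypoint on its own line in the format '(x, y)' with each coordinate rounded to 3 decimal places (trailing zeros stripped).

Executing turtle program step by step:
Start: pos=(0,0), heading=0, pen down
FD 9: (0,0) -> (9,0) [heading=0, draw]
FD 8: (9,0) -> (17,0) [heading=0, draw]
FD 13: (17,0) -> (30,0) [heading=0, draw]
LT 15: heading 0 -> 15
FD 13: (30,0) -> (42.557,3.365) [heading=15, draw]
RT 45: heading 15 -> 330
FD 3: (42.557,3.365) -> (45.155,1.865) [heading=330, draw]
RT 248: heading 330 -> 82
Final: pos=(45.155,1.865), heading=82, 5 segment(s) drawn
Waypoints (6 total):
(0, 0)
(9, 0)
(17, 0)
(30, 0)
(42.557, 3.365)
(45.155, 1.865)

Answer: (0, 0)
(9, 0)
(17, 0)
(30, 0)
(42.557, 3.365)
(45.155, 1.865)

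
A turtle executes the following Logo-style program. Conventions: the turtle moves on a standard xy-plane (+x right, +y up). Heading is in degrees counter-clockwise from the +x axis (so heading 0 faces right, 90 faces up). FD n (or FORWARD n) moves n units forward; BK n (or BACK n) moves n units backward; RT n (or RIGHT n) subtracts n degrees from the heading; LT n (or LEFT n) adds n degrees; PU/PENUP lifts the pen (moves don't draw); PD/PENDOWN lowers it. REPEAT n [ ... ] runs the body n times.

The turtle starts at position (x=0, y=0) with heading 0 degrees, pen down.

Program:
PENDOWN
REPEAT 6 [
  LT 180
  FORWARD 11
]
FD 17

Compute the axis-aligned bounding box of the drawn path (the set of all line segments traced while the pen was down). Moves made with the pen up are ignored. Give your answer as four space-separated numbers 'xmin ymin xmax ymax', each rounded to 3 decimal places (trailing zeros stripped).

Executing turtle program step by step:
Start: pos=(0,0), heading=0, pen down
PD: pen down
REPEAT 6 [
  -- iteration 1/6 --
  LT 180: heading 0 -> 180
  FD 11: (0,0) -> (-11,0) [heading=180, draw]
  -- iteration 2/6 --
  LT 180: heading 180 -> 0
  FD 11: (-11,0) -> (0,0) [heading=0, draw]
  -- iteration 3/6 --
  LT 180: heading 0 -> 180
  FD 11: (0,0) -> (-11,0) [heading=180, draw]
  -- iteration 4/6 --
  LT 180: heading 180 -> 0
  FD 11: (-11,0) -> (0,0) [heading=0, draw]
  -- iteration 5/6 --
  LT 180: heading 0 -> 180
  FD 11: (0,0) -> (-11,0) [heading=180, draw]
  -- iteration 6/6 --
  LT 180: heading 180 -> 0
  FD 11: (-11,0) -> (0,0) [heading=0, draw]
]
FD 17: (0,0) -> (17,0) [heading=0, draw]
Final: pos=(17,0), heading=0, 7 segment(s) drawn

Segment endpoints: x in {-11, 0, 17}, y in {0, 0, 0, 0, 0, 0, 0, 0}
xmin=-11, ymin=0, xmax=17, ymax=0

Answer: -11 0 17 0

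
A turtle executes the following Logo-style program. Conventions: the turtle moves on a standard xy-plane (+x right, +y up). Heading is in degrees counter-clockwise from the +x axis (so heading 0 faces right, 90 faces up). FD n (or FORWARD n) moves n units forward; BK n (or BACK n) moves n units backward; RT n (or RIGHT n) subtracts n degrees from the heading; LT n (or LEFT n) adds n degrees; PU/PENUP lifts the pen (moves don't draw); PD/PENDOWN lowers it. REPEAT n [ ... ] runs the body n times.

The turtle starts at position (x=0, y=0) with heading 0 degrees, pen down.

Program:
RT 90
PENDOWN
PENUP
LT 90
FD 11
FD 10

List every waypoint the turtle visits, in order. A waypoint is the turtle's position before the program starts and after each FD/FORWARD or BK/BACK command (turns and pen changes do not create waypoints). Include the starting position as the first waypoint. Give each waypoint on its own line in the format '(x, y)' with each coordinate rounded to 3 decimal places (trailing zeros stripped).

Executing turtle program step by step:
Start: pos=(0,0), heading=0, pen down
RT 90: heading 0 -> 270
PD: pen down
PU: pen up
LT 90: heading 270 -> 0
FD 11: (0,0) -> (11,0) [heading=0, move]
FD 10: (11,0) -> (21,0) [heading=0, move]
Final: pos=(21,0), heading=0, 0 segment(s) drawn
Waypoints (3 total):
(0, 0)
(11, 0)
(21, 0)

Answer: (0, 0)
(11, 0)
(21, 0)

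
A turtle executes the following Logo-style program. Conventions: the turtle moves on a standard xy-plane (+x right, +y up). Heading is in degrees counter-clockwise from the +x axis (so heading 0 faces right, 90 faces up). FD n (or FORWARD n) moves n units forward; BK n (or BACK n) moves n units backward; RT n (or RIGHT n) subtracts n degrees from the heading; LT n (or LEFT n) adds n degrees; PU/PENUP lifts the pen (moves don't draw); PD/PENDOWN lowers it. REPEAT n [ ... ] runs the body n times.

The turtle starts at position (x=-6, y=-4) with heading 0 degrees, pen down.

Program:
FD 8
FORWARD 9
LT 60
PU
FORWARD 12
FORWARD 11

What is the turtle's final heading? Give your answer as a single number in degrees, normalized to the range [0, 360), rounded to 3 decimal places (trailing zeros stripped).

Executing turtle program step by step:
Start: pos=(-6,-4), heading=0, pen down
FD 8: (-6,-4) -> (2,-4) [heading=0, draw]
FD 9: (2,-4) -> (11,-4) [heading=0, draw]
LT 60: heading 0 -> 60
PU: pen up
FD 12: (11,-4) -> (17,6.392) [heading=60, move]
FD 11: (17,6.392) -> (22.5,15.919) [heading=60, move]
Final: pos=(22.5,15.919), heading=60, 2 segment(s) drawn

Answer: 60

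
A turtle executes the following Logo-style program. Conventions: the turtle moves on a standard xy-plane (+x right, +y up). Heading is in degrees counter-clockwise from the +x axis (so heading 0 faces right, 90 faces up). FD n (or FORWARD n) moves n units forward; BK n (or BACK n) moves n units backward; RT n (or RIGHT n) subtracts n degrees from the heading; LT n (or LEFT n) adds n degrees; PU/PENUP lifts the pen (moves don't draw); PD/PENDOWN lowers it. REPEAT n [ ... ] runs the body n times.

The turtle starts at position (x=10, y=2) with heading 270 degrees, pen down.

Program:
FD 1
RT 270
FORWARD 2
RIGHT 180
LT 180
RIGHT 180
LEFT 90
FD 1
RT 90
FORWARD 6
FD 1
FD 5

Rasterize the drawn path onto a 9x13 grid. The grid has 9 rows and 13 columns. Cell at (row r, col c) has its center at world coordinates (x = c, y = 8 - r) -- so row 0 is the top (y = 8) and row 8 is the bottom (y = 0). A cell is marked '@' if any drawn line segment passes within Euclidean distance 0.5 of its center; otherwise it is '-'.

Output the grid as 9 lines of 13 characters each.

Answer: -------------
-------------
-------------
-------------
-------------
-------------
----------@--
----------@@@
@@@@@@@@@@@@@

Derivation:
Segment 0: (10,2) -> (10,1)
Segment 1: (10,1) -> (12,1)
Segment 2: (12,1) -> (12,0)
Segment 3: (12,0) -> (6,-0)
Segment 4: (6,-0) -> (5,-0)
Segment 5: (5,-0) -> (0,-0)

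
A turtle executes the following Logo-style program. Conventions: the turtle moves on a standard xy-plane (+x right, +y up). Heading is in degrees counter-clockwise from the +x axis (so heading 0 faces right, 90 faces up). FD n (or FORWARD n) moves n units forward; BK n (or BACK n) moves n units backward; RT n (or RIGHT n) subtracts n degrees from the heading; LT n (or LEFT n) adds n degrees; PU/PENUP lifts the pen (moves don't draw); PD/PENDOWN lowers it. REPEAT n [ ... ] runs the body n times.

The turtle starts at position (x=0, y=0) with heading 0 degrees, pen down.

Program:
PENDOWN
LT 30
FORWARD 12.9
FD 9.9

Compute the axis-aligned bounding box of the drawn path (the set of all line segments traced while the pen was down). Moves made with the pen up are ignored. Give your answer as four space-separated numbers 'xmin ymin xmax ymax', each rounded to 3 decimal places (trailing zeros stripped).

Executing turtle program step by step:
Start: pos=(0,0), heading=0, pen down
PD: pen down
LT 30: heading 0 -> 30
FD 12.9: (0,0) -> (11.172,6.45) [heading=30, draw]
FD 9.9: (11.172,6.45) -> (19.745,11.4) [heading=30, draw]
Final: pos=(19.745,11.4), heading=30, 2 segment(s) drawn

Segment endpoints: x in {0, 11.172, 19.745}, y in {0, 6.45, 11.4}
xmin=0, ymin=0, xmax=19.745, ymax=11.4

Answer: 0 0 19.745 11.4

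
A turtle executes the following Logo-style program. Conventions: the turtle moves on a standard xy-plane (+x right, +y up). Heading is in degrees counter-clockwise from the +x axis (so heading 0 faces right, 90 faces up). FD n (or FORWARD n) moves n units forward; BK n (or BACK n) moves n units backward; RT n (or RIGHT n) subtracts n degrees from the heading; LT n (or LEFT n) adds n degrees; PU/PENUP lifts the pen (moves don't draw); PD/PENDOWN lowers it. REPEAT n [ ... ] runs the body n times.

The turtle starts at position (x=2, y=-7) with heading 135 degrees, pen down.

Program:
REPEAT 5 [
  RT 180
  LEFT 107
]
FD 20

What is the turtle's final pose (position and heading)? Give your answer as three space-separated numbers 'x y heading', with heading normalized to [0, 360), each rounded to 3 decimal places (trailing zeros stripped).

Answer: -10.856 8.321 130

Derivation:
Executing turtle program step by step:
Start: pos=(2,-7), heading=135, pen down
REPEAT 5 [
  -- iteration 1/5 --
  RT 180: heading 135 -> 315
  LT 107: heading 315 -> 62
  -- iteration 2/5 --
  RT 180: heading 62 -> 242
  LT 107: heading 242 -> 349
  -- iteration 3/5 --
  RT 180: heading 349 -> 169
  LT 107: heading 169 -> 276
  -- iteration 4/5 --
  RT 180: heading 276 -> 96
  LT 107: heading 96 -> 203
  -- iteration 5/5 --
  RT 180: heading 203 -> 23
  LT 107: heading 23 -> 130
]
FD 20: (2,-7) -> (-10.856,8.321) [heading=130, draw]
Final: pos=(-10.856,8.321), heading=130, 1 segment(s) drawn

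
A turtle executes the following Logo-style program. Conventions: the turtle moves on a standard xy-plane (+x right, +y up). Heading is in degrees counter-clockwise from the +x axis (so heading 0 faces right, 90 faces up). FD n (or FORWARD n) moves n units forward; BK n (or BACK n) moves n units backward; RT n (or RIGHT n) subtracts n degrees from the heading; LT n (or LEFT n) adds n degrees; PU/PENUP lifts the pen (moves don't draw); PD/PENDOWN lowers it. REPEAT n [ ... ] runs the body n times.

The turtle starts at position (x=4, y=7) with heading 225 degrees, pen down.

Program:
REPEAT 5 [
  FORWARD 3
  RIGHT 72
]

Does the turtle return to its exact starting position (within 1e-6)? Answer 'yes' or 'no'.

Executing turtle program step by step:
Start: pos=(4,7), heading=225, pen down
REPEAT 5 [
  -- iteration 1/5 --
  FD 3: (4,7) -> (1.879,4.879) [heading=225, draw]
  RT 72: heading 225 -> 153
  -- iteration 2/5 --
  FD 3: (1.879,4.879) -> (-0.794,6.241) [heading=153, draw]
  RT 72: heading 153 -> 81
  -- iteration 3/5 --
  FD 3: (-0.794,6.241) -> (-0.325,9.204) [heading=81, draw]
  RT 72: heading 81 -> 9
  -- iteration 4/5 --
  FD 3: (-0.325,9.204) -> (2.638,9.673) [heading=9, draw]
  RT 72: heading 9 -> 297
  -- iteration 5/5 --
  FD 3: (2.638,9.673) -> (4,7) [heading=297, draw]
  RT 72: heading 297 -> 225
]
Final: pos=(4,7), heading=225, 5 segment(s) drawn

Start position: (4, 7)
Final position: (4, 7)
Distance = 0; < 1e-6 -> CLOSED

Answer: yes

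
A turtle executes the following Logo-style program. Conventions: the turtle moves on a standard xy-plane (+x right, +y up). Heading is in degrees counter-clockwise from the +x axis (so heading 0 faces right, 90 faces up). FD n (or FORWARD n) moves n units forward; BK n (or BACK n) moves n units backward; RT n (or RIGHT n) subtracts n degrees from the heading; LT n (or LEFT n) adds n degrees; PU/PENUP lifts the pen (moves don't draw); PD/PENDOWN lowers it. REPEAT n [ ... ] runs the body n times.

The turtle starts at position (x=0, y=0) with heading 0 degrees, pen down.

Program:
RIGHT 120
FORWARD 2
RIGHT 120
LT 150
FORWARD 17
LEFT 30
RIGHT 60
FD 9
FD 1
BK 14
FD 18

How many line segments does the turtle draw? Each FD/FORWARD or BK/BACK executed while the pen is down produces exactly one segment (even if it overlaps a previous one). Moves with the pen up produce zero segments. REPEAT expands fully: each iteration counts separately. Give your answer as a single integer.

Answer: 6

Derivation:
Executing turtle program step by step:
Start: pos=(0,0), heading=0, pen down
RT 120: heading 0 -> 240
FD 2: (0,0) -> (-1,-1.732) [heading=240, draw]
RT 120: heading 240 -> 120
LT 150: heading 120 -> 270
FD 17: (-1,-1.732) -> (-1,-18.732) [heading=270, draw]
LT 30: heading 270 -> 300
RT 60: heading 300 -> 240
FD 9: (-1,-18.732) -> (-5.5,-26.526) [heading=240, draw]
FD 1: (-5.5,-26.526) -> (-6,-27.392) [heading=240, draw]
BK 14: (-6,-27.392) -> (1,-15.268) [heading=240, draw]
FD 18: (1,-15.268) -> (-8,-30.856) [heading=240, draw]
Final: pos=(-8,-30.856), heading=240, 6 segment(s) drawn
Segments drawn: 6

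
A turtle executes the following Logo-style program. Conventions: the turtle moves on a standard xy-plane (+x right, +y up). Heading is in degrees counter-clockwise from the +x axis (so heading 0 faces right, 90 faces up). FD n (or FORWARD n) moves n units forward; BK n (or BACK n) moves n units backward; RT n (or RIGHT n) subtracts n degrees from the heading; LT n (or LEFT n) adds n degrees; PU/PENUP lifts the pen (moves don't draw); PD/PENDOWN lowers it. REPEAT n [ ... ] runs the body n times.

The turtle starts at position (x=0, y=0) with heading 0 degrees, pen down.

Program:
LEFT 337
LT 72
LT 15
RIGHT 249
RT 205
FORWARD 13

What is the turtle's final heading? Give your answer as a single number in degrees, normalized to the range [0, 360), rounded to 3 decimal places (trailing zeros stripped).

Executing turtle program step by step:
Start: pos=(0,0), heading=0, pen down
LT 337: heading 0 -> 337
LT 72: heading 337 -> 49
LT 15: heading 49 -> 64
RT 249: heading 64 -> 175
RT 205: heading 175 -> 330
FD 13: (0,0) -> (11.258,-6.5) [heading=330, draw]
Final: pos=(11.258,-6.5), heading=330, 1 segment(s) drawn

Answer: 330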